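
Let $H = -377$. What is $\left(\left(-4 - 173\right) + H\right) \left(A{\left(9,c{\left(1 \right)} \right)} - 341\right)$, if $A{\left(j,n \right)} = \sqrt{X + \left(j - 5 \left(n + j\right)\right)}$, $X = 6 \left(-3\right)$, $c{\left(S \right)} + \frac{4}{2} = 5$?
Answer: $188914 - 554 i \sqrt{69} \approx 1.8891 \cdot 10^{5} - 4601.9 i$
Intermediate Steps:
$c{\left(S \right)} = 3$ ($c{\left(S \right)} = -2 + 5 = 3$)
$X = -18$
$A{\left(j,n \right)} = \sqrt{-18 - 5 n - 4 j}$ ($A{\left(j,n \right)} = \sqrt{-18 + \left(j - 5 \left(n + j\right)\right)} = \sqrt{-18 + \left(j - 5 \left(j + n\right)\right)} = \sqrt{-18 - \left(4 j + 5 n\right)} = \sqrt{-18 - 5 n - 4 j}$)
$\left(\left(-4 - 173\right) + H\right) \left(A{\left(9,c{\left(1 \right)} \right)} - 341\right) = \left(\left(-4 - 173\right) - 377\right) \left(\sqrt{-18 - 15 - 36} - 341\right) = \left(-177 - 377\right) \left(\sqrt{-18 - 15 - 36} - 341\right) = - 554 \left(\sqrt{-69} - 341\right) = - 554 \left(i \sqrt{69} - 341\right) = - 554 \left(-341 + i \sqrt{69}\right) = 188914 - 554 i \sqrt{69}$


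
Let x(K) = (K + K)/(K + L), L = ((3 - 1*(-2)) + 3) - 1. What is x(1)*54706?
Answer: 27353/2 ≈ 13677.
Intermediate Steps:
L = 7 (L = ((3 + 2) + 3) - 1 = (5 + 3) - 1 = 8 - 1 = 7)
x(K) = 2*K/(7 + K) (x(K) = (K + K)/(K + 7) = (2*K)/(7 + K) = 2*K/(7 + K))
x(1)*54706 = (2*1/(7 + 1))*54706 = (2*1/8)*54706 = (2*1*(⅛))*54706 = (¼)*54706 = 27353/2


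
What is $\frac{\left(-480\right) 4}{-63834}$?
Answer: $\frac{320}{10639} \approx 0.030078$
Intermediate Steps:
$\frac{\left(-480\right) 4}{-63834} = \left(-1920\right) \left(- \frac{1}{63834}\right) = \frac{320}{10639}$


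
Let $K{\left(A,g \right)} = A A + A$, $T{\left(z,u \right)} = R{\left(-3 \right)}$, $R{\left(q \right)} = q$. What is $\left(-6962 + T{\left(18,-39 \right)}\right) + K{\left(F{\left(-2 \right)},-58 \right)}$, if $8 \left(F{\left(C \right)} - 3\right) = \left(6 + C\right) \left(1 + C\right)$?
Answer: $- \frac{27825}{4} \approx -6956.3$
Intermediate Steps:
$T{\left(z,u \right)} = -3$
$F{\left(C \right)} = 3 + \frac{\left(1 + C\right) \left(6 + C\right)}{8}$ ($F{\left(C \right)} = 3 + \frac{\left(6 + C\right) \left(1 + C\right)}{8} = 3 + \frac{\left(1 + C\right) \left(6 + C\right)}{8}$)
$K{\left(A,g \right)} = A + A^{2}$ ($K{\left(A,g \right)} = A^{2} + A = A + A^{2}$)
$\left(-6962 + T{\left(18,-39 \right)}\right) + K{\left(F{\left(-2 \right)},-58 \right)} = \left(-6962 - 3\right) + \left(\frac{15}{4} + \frac{\left(-2\right)^{2}}{8} + \frac{7}{8} \left(-2\right)\right) \left(1 + \left(\frac{15}{4} + \frac{\left(-2\right)^{2}}{8} + \frac{7}{8} \left(-2\right)\right)\right) = -6965 + \left(\frac{15}{4} + \frac{1}{8} \cdot 4 - \frac{7}{4}\right) \left(1 + \left(\frac{15}{4} + \frac{1}{8} \cdot 4 - \frac{7}{4}\right)\right) = -6965 + \left(\frac{15}{4} + \frac{1}{2} - \frac{7}{4}\right) \left(1 + \left(\frac{15}{4} + \frac{1}{2} - \frac{7}{4}\right)\right) = -6965 + \frac{5 \left(1 + \frac{5}{2}\right)}{2} = -6965 + \frac{5}{2} \cdot \frac{7}{2} = -6965 + \frac{35}{4} = - \frac{27825}{4}$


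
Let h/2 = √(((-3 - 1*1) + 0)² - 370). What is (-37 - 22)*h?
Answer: -118*I*√354 ≈ -2220.2*I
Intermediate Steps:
h = 2*I*√354 (h = 2*√(((-3 - 1*1) + 0)² - 370) = 2*√(((-3 - 1) + 0)² - 370) = 2*√((-4 + 0)² - 370) = 2*√((-4)² - 370) = 2*√(16 - 370) = 2*√(-354) = 2*(I*√354) = 2*I*√354 ≈ 37.63*I)
(-37 - 22)*h = (-37 - 22)*(2*I*√354) = -118*I*√354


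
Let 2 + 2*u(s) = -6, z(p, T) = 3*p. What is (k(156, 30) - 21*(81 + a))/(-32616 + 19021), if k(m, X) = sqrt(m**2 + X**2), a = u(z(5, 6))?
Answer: 1617/13595 - 6*sqrt(701)/13595 ≈ 0.10726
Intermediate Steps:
u(s) = -4 (u(s) = -1 + (1/2)*(-6) = -1 - 3 = -4)
a = -4
k(m, X) = sqrt(X**2 + m**2)
(k(156, 30) - 21*(81 + a))/(-32616 + 19021) = (sqrt(30**2 + 156**2) - 21*(81 - 4))/(-32616 + 19021) = (sqrt(900 + 24336) - 21*77)/(-13595) = (sqrt(25236) - 1617)*(-1/13595) = (6*sqrt(701) - 1617)*(-1/13595) = (-1617 + 6*sqrt(701))*(-1/13595) = 1617/13595 - 6*sqrt(701)/13595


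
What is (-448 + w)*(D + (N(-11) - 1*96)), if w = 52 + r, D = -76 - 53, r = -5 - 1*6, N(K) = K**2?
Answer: 42328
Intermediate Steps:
r = -11 (r = -5 - 6 = -11)
D = -129
w = 41 (w = 52 - 11 = 41)
(-448 + w)*(D + (N(-11) - 1*96)) = (-448 + 41)*(-129 + ((-11)**2 - 1*96)) = -407*(-129 + (121 - 96)) = -407*(-129 + 25) = -407*(-104) = 42328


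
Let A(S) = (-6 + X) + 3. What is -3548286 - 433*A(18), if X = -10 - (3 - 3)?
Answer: -3542657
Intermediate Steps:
X = -10 (X = -10 - 1*0 = -10 + 0 = -10)
A(S) = -13 (A(S) = (-6 - 10) + 3 = -16 + 3 = -13)
-3548286 - 433*A(18) = -3548286 - 433*(-13) = -3548286 + 5629 = -3542657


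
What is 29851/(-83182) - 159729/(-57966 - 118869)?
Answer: 2669292031/4903162990 ≈ 0.54440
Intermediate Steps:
29851/(-83182) - 159729/(-57966 - 118869) = 29851*(-1/83182) - 159729/(-176835) = -29851/83182 - 159729*(-1/176835) = -29851/83182 + 53243/58945 = 2669292031/4903162990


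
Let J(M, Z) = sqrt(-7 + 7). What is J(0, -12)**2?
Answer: 0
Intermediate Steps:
J(M, Z) = 0 (J(M, Z) = sqrt(0) = 0)
J(0, -12)**2 = 0**2 = 0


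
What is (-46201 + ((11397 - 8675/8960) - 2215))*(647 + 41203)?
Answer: -1388159959275/896 ≈ -1.5493e+9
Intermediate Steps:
(-46201 + ((11397 - 8675/8960) - 2215))*(647 + 41203) = (-46201 + ((11397 - 8675*1/8960) - 2215))*41850 = (-46201 + ((11397 - 1735/1792) - 2215))*41850 = (-46201 + (20421689/1792 - 2215))*41850 = (-46201 + 16452409/1792)*41850 = -66339783/1792*41850 = -1388159959275/896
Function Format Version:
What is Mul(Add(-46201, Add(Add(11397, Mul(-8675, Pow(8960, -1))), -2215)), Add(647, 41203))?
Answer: Rational(-1388159959275, 896) ≈ -1.5493e+9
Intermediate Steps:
Mul(Add(-46201, Add(Add(11397, Mul(-8675, Pow(8960, -1))), -2215)), Add(647, 41203)) = Mul(Add(-46201, Add(Add(11397, Mul(-8675, Rational(1, 8960))), -2215)), 41850) = Mul(Add(-46201, Add(Add(11397, Rational(-1735, 1792)), -2215)), 41850) = Mul(Add(-46201, Add(Rational(20421689, 1792), -2215)), 41850) = Mul(Add(-46201, Rational(16452409, 1792)), 41850) = Mul(Rational(-66339783, 1792), 41850) = Rational(-1388159959275, 896)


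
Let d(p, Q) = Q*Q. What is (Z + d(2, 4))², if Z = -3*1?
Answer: 169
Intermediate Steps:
d(p, Q) = Q²
Z = -3
(Z + d(2, 4))² = (-3 + 4²)² = (-3 + 16)² = 13² = 169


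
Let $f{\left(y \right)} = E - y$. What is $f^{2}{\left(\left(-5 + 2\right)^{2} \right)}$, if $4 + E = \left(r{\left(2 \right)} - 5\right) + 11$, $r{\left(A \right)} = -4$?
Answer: $121$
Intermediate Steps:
$E = -2$ ($E = -4 + \left(\left(-4 - 5\right) + 11\right) = -4 + \left(-9 + 11\right) = -4 + 2 = -2$)
$f{\left(y \right)} = -2 - y$
$f^{2}{\left(\left(-5 + 2\right)^{2} \right)} = \left(-2 - \left(-5 + 2\right)^{2}\right)^{2} = \left(-2 - \left(-3\right)^{2}\right)^{2} = \left(-2 - 9\right)^{2} = \left(-11\right)^{2} = 121$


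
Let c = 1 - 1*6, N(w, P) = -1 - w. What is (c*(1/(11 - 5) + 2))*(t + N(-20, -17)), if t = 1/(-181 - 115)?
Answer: -365495/1776 ≈ -205.80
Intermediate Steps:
c = -5 (c = 1 - 6 = -5)
t = -1/296 (t = 1/(-296) = -1/296 ≈ -0.0033784)
(c*(1/(11 - 5) + 2))*(t + N(-20, -17)) = (-5*(1/(11 - 5) + 2))*(-1/296 + (-1 - 1*(-20))) = (-5*(1/6 + 2))*(-1/296 + (-1 + 20)) = (-5*(⅙ + 2))*(-1/296 + 19) = -5*13/6*(5623/296) = -65/6*5623/296 = -365495/1776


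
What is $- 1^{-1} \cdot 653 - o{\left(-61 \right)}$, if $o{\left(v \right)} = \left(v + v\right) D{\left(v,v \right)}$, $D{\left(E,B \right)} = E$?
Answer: $-8095$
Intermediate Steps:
$o{\left(v \right)} = 2 v^{2}$ ($o{\left(v \right)} = \left(v + v\right) v = 2 v v = 2 v^{2}$)
$- 1^{-1} \cdot 653 - o{\left(-61 \right)} = - 1^{-1} \cdot 653 - 2 \left(-61\right)^{2} = \left(-1\right) 1 \cdot 653 - 2 \cdot 3721 = \left(-1\right) 653 - 7442 = -653 - 7442 = -8095$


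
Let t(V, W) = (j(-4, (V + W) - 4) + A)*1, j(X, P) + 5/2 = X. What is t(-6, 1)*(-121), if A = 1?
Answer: 1331/2 ≈ 665.50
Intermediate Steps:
j(X, P) = -5/2 + X
t(V, W) = -11/2 (t(V, W) = ((-5/2 - 4) + 1)*1 = (-13/2 + 1)*1 = -11/2*1 = -11/2)
t(-6, 1)*(-121) = -11/2*(-121) = 1331/2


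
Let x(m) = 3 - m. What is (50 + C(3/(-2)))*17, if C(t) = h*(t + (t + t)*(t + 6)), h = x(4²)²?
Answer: -42245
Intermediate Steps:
h = 169 (h = (3 - 1*4²)² = (3 - 1*16)² = (3 - 16)² = (-13)² = 169)
C(t) = 169*t + 338*t*(6 + t) (C(t) = 169*(t + (t + t)*(t + 6)) = 169*(t + (2*t)*(6 + t)) = 169*(t + 2*t*(6 + t)) = 169*t + 338*t*(6 + t))
(50 + C(3/(-2)))*17 = (50 + 169*(3/(-2))*(13 + 2*(3/(-2))))*17 = (50 + 169*(3*(-½))*(13 + 2*(3*(-½))))*17 = (50 + 169*(-3/2)*(13 + 2*(-3/2)))*17 = (50 + 169*(-3/2)*(13 - 3))*17 = (50 + 169*(-3/2)*10)*17 = (50 - 2535)*17 = -2485*17 = -42245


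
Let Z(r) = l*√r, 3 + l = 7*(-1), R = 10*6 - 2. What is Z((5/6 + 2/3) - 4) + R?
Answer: 58 - 5*I*√10 ≈ 58.0 - 15.811*I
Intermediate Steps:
R = 58 (R = 60 - 2 = 58)
l = -10 (l = -3 + 7*(-1) = -3 - 7 = -10)
Z(r) = -10*√r
Z((5/6 + 2/3) - 4) + R = -10*√((5/6 + 2/3) - 4) + 58 = -10*√((5*(⅙) + 2*(⅓)) - 4) + 58 = -10*√((⅚ + ⅔) - 4) + 58 = -10*√(3/2 - 4) + 58 = -5*I*√10 + 58 = 58 - 5*I*√10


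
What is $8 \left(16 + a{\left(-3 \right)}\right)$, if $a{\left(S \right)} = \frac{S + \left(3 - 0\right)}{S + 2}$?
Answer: $128$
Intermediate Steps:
$a{\left(S \right)} = \frac{3 + S}{2 + S}$ ($a{\left(S \right)} = \frac{S + \left(3 + 0\right)}{2 + S} = \frac{S + 3}{2 + S} = \frac{3 + S}{2 + S}$)
$8 \left(16 + a{\left(-3 \right)}\right) = 8 \left(16 + \frac{3 - 3}{2 - 3}\right) = 8 \left(16 + \frac{1}{-1} \cdot 0\right) = 8 \left(16 - 0\right) = 8 \left(16 + 0\right) = 8 \cdot 16 = 128$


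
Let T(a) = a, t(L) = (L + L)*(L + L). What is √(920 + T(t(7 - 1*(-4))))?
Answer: 6*√39 ≈ 37.470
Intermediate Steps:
t(L) = 4*L² (t(L) = (2*L)*(2*L) = 4*L²)
√(920 + T(t(7 - 1*(-4)))) = √(920 + 4*(7 - 1*(-4))²) = √(920 + 4*(7 + 4)²) = √(920 + 4*11²) = √(920 + 4*121) = √(920 + 484) = √1404 = 6*√39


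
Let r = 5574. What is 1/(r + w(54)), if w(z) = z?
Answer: 1/5628 ≈ 0.00017768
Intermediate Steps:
1/(r + w(54)) = 1/(5574 + 54) = 1/5628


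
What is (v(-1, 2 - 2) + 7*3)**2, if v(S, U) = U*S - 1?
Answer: 400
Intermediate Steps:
v(S, U) = -1 + S*U (v(S, U) = S*U - 1 = -1 + S*U)
(v(-1, 2 - 2) + 7*3)**2 = ((-1 - (2 - 2)) + 7*3)**2 = ((-1 - 1*0) + 21)**2 = ((-1 + 0) + 21)**2 = (-1 + 21)**2 = 20**2 = 400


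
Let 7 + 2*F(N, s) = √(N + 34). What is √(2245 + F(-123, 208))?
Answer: √(8966 + 2*I*√89)/2 ≈ 47.344 + 0.049816*I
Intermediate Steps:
F(N, s) = -7/2 + √(34 + N)/2 (F(N, s) = -7/2 + √(N + 34)/2 = -7/2 + √(34 + N)/2)
√(2245 + F(-123, 208)) = √(2245 + (-7/2 + √(34 - 123)/2)) = √(2245 + (-7/2 + √(-89)/2)) = √(2245 + (-7/2 + (I*√89)/2)) = √(2245 + (-7/2 + I*√89/2)) = √(4483/2 + I*√89/2)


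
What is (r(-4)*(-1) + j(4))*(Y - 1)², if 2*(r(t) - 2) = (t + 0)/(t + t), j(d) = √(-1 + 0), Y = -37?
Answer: -3249 + 1444*I ≈ -3249.0 + 1444.0*I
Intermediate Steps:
j(d) = I (j(d) = √(-1) = I)
r(t) = 9/4 (r(t) = 2 + ((t + 0)/(t + t))/2 = 2 + (t/((2*t)))/2 = 2 + (t*(1/(2*t)))/2 = 2 + (½)*(½) = 2 + ¼ = 9/4)
(r(-4)*(-1) + j(4))*(Y - 1)² = ((9/4)*(-1) + I)*(-37 - 1)² = (-9/4 + I)*(-38)² = (-9/4 + I)*1444 = -3249 + 1444*I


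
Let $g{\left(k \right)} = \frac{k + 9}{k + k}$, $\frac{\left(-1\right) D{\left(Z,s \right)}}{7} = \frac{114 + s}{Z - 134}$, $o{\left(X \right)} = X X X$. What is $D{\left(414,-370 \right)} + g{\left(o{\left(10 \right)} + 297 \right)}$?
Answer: $\frac{44769}{6485} \approx 6.9035$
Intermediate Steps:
$o{\left(X \right)} = X^{3}$ ($o{\left(X \right)} = X^{2} X = X^{3}$)
$D{\left(Z,s \right)} = - \frac{7 \left(114 + s\right)}{-134 + Z}$ ($D{\left(Z,s \right)} = - 7 \frac{114 + s}{Z - 134} = - 7 \frac{114 + s}{-134 + Z} = - \frac{7 \left(114 + s\right)}{-134 + Z}$)
$g{\left(k \right)} = \frac{9 + k}{2 k}$
$D{\left(414,-370 \right)} + g{\left(o{\left(10 \right)} + 297 \right)} = \frac{7 \left(-114 - -370\right)}{-134 + 414} + \frac{9 + \left(10^{3} + 297\right)}{2 \left(10^{3} + 297\right)} = \frac{7 \left(-114 + 370\right)}{280} + \frac{9 + \left(1000 + 297\right)}{2 \left(1000 + 297\right)} = 7 \cdot \frac{1}{280} \cdot 256 + \frac{9 + 1297}{2 \cdot 1297} = \frac{32}{5} + \frac{1}{2} \cdot \frac{1}{1297} \cdot 1306 = \frac{32}{5} + \frac{653}{1297} = \frac{44769}{6485}$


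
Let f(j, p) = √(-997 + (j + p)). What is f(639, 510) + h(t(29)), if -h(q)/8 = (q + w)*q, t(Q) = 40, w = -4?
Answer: -11520 + 2*√38 ≈ -11508.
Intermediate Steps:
h(q) = -8*q*(-4 + q) (h(q) = -8*(q - 4)*q = -8*(-4 + q)*q = -8*q*(-4 + q))
f(j, p) = √(-997 + j + p)
f(639, 510) + h(t(29)) = √(-997 + 639 + 510) + 8*40*(4 - 1*40) = √152 + 8*40*(4 - 40) = 2*√38 + 8*40*(-36) = 2*√38 - 11520 = -11520 + 2*√38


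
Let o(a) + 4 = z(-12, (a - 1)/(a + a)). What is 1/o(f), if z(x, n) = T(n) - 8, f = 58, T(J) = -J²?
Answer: -13456/164721 ≈ -0.081690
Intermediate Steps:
z(x, n) = -8 - n² (z(x, n) = -n² - 8 = -8 - n²)
o(a) = -12 - (-1 + a)²/(4*a²) (o(a) = -4 + (-8 - ((a - 1)/(a + a))²) = -4 + (-8 - ((-1 + a)/((2*a)))²) = -4 + (-8 - ((-1 + a)*(1/(2*a)))²) = -4 + (-8 - ((-1 + a)/(2*a))²) = -4 + (-8 - (-1 + a)²/(4*a²)) = -12 - (-1 + a)²/(4*a²))
1/o(f) = 1/((¼)*(-1 - 49*58² + 2*58)/58²) = 1/((¼)*(1/3364)*(-1 - 49*3364 + 116)) = 1/((¼)*(1/3364)*(-1 - 164836 + 116)) = 1/((¼)*(1/3364)*(-164721)) = 1/(-164721/13456) = -13456/164721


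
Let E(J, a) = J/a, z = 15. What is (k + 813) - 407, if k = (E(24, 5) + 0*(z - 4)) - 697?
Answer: -1431/5 ≈ -286.20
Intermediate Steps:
k = -3461/5 (k = (24/5 + 0*(15 - 4)) - 697 = (24*(⅕) + 0*11) - 697 = (24/5 + 0) - 697 = 24/5 - 697 = -3461/5 ≈ -692.20)
(k + 813) - 407 = (-3461/5 + 813) - 407 = 604/5 - 407 = -1431/5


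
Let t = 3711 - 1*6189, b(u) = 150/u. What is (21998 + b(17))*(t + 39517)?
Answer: 13856882524/17 ≈ 8.1511e+8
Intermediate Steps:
t = -2478 (t = 3711 - 6189 = -2478)
(21998 + b(17))*(t + 39517) = (21998 + 150/17)*(-2478 + 39517) = (21998 + 150*(1/17))*37039 = (21998 + 150/17)*37039 = (374116/17)*37039 = 13856882524/17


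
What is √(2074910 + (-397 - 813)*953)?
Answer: 18*√2845 ≈ 960.09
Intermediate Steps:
√(2074910 + (-397 - 813)*953) = √(2074910 - 1210*953) = √(2074910 - 1153130) = √921780 = 18*√2845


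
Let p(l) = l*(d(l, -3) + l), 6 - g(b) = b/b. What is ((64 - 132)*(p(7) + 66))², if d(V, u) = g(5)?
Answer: 104040000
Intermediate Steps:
g(b) = 5 (g(b) = 6 - b/b = 6 - 1*1 = 6 - 1 = 5)
d(V, u) = 5
p(l) = l*(5 + l)
((64 - 132)*(p(7) + 66))² = ((64 - 132)*(7*(5 + 7) + 66))² = (-68*(7*12 + 66))² = (-68*(84 + 66))² = (-68*150)² = (-10200)² = 104040000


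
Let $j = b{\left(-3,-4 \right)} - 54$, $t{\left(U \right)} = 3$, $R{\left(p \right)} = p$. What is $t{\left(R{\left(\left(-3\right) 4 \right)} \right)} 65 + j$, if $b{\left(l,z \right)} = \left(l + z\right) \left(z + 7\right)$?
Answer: $120$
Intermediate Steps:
$b{\left(l,z \right)} = \left(7 + z\right) \left(l + z\right)$ ($b{\left(l,z \right)} = \left(l + z\right) \left(7 + z\right) = \left(7 + z\right) \left(l + z\right)$)
$j = -75$ ($j = \left(\left(-4\right)^{2} + 7 \left(-3\right) + 7 \left(-4\right) - -12\right) - 54 = \left(16 - 21 - 28 + 12\right) - 54 = -21 - 54 = -75$)
$t{\left(R{\left(\left(-3\right) 4 \right)} \right)} 65 + j = 3 \cdot 65 - 75 = 195 - 75 = 120$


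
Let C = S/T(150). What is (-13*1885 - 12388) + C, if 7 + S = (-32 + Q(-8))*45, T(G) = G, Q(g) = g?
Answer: -5535757/150 ≈ -36905.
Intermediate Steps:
S = -1807 (S = -7 + (-32 - 8)*45 = -7 - 40*45 = -7 - 1800 = -1807)
C = -1807/150 ≈ -12.047
(-13*1885 - 12388) + C = (-13*1885 - 12388) - 1807/150 = (-24505 - 12388) - 1807/150 = -36893 - 1807/150 = -5535757/150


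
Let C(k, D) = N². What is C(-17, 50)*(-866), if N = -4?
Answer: -13856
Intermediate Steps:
C(k, D) = 16 (C(k, D) = (-4)² = 16)
C(-17, 50)*(-866) = 16*(-866) = -13856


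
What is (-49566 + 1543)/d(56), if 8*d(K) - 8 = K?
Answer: -48023/8 ≈ -6002.9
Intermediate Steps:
d(K) = 1 + K/8
(-49566 + 1543)/d(56) = (-49566 + 1543)/(1 + (1/8)*56) = -48023/(1 + 7) = -48023/8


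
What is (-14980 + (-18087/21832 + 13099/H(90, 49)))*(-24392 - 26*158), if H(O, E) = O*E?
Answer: 342488063426725/802326 ≈ 4.2687e+8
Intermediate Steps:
H(O, E) = E*O
(-14980 + (-18087/21832 + 13099/H(90, 49)))*(-24392 - 26*158) = (-14980 + (-18087/21832 + 13099/((49*90))))*(-24392 - 26*158) = (-14980 + (-18087*1/21832 + 13099/4410))*(-24392 - 4108) = (-14980 + (-18087/21832 + 13099*(1/4410)))*(-28500) = (-14980 + (-18087/21832 + 13099/4410))*(-28500) = (-14980 + 103106849/48139560)*(-28500) = -721027501951/48139560*(-28500) = 342488063426725/802326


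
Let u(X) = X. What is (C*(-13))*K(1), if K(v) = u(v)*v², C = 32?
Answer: -416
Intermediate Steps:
K(v) = v³ (K(v) = v*v² = v³)
(C*(-13))*K(1) = (32*(-13))*1³ = -416*1 = -416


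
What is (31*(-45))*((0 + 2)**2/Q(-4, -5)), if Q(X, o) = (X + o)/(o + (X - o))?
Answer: -2480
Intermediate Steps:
Q(X, o) = (X + o)/X
(31*(-45))*((0 + 2)**2/Q(-4, -5)) = (31*(-45))*((0 + 2)**2/(((-4 - 5)/(-4)))) = -1395*2**2/((-1/4*(-9))) = -5580/9/4 = -5580*4/9 = -1395*16/9 = -2480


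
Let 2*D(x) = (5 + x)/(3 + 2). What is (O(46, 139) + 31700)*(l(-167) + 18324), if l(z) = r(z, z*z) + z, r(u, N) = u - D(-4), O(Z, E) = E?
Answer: 5727804261/10 ≈ 5.7278e+8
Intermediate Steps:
D(x) = ½ + x/10 (D(x) = ((5 + x)/(3 + 2))/2 = ((5 + x)/5)/2 = ((5 + x)*(⅕))/2 = (1 + x/5)/2 = ½ + x/10)
r(u, N) = -⅒ + u (r(u, N) = u - (½ + (⅒)*(-4)) = u - (½ - ⅖) = u - 1*⅒ = u - ⅒ = -⅒ + u)
l(z) = -⅒ + 2*z (l(z) = (-⅒ + z) + z = -⅒ + 2*z)
(O(46, 139) + 31700)*(l(-167) + 18324) = (139 + 31700)*((-⅒ + 2*(-167)) + 18324) = 31839*((-⅒ - 334) + 18324) = 31839*(-3341/10 + 18324) = 31839*(179899/10) = 5727804261/10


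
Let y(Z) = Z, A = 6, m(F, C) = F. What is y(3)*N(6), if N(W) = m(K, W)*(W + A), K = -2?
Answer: -72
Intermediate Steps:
N(W) = -12 - 2*W (N(W) = -2*(W + 6) = -2*(6 + W) = -12 - 2*W)
y(3)*N(6) = 3*(-12 - 2*6) = 3*(-12 - 12) = 3*(-24) = -72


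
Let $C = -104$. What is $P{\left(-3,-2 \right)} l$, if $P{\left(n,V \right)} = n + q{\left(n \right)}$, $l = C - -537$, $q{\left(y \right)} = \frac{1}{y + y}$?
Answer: $- \frac{8227}{6} \approx -1371.2$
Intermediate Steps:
$q{\left(y \right)} = \frac{1}{2 y}$
$l = 433$ ($l = -104 - -537 = -104 + 537 = 433$)
$P{\left(n,V \right)} = n + \frac{1}{2 n}$
$P{\left(-3,-2 \right)} l = \left(-3 + \frac{1}{2 \left(-3\right)}\right) 433 = \left(-3 + \frac{1}{2} \left(- \frac{1}{3}\right)\right) 433 = \left(-3 - \frac{1}{6}\right) 433 = \left(- \frac{19}{6}\right) 433 = - \frac{8227}{6}$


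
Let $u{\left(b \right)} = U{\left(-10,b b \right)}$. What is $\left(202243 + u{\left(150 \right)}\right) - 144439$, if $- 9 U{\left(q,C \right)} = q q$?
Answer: $\frac{520136}{9} \approx 57793.0$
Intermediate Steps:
$U{\left(q,C \right)} = - \frac{q^{2}}{9}$ ($U{\left(q,C \right)} = - \frac{q q}{9} = - \frac{q^{2}}{9}$)
$u{\left(b \right)} = - \frac{100}{9}$ ($u{\left(b \right)} = - \frac{\left(-10\right)^{2}}{9} = \left(- \frac{1}{9}\right) 100 = - \frac{100}{9}$)
$\left(202243 + u{\left(150 \right)}\right) - 144439 = \left(202243 - \frac{100}{9}\right) - 144439 = \frac{1820087}{9} - 144439 = \frac{520136}{9}$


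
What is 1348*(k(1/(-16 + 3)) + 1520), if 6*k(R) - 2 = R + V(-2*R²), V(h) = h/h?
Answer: 79935052/39 ≈ 2.0496e+6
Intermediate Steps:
V(h) = 1
k(R) = ½ + R/6 (k(R) = ⅓ + (R + 1)/6 = ⅓ + (1 + R)/6 = ⅓ + (⅙ + R/6) = ½ + R/6)
1348*(k(1/(-16 + 3)) + 1520) = 1348*((½ + 1/(6*(-16 + 3))) + 1520) = 1348*((½ + (⅙)/(-13)) + 1520) = 1348*((½ + (⅙)*(-1/13)) + 1520) = 1348*((½ - 1/78) + 1520) = 1348*(19/39 + 1520) = 1348*(59299/39) = 79935052/39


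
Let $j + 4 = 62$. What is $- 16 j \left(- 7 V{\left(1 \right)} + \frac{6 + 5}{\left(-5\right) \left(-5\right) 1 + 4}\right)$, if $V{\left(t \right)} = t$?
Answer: $6144$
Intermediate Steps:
$j = 58$ ($j = -4 + 62 = 58$)
$- 16 j \left(- 7 V{\left(1 \right)} + \frac{6 + 5}{\left(-5\right) \left(-5\right) 1 + 4}\right) = \left(-16\right) 58 \left(\left(-7\right) 1 + \frac{6 + 5}{\left(-5\right) \left(-5\right) 1 + 4}\right) = - 928 \left(-7 + \frac{11}{25 \cdot 1 + 4}\right) = - 928 \left(-7 + \frac{11}{25 + 4}\right) = - 928 \left(-7 + \frac{11}{29}\right) = \left(-928\right) \left(- \frac{192}{29}\right) = 6144$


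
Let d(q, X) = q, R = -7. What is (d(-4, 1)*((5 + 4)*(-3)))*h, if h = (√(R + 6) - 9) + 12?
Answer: 324 + 108*I ≈ 324.0 + 108.0*I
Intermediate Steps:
h = 3 + I (h = (√(-7 + 6) - 9) + 12 = (√(-1) - 9) + 12 = (I - 9) + 12 = (-9 + I) + 12 = 3 + I ≈ 3.0 + 1.0*I)
(d(-4, 1)*((5 + 4)*(-3)))*h = (-4*(5 + 4)*(-3))*(3 + I) = (-36*(-3))*(3 + I) = (-4*(-27))*(3 + I) = 108*(3 + I) = 324 + 108*I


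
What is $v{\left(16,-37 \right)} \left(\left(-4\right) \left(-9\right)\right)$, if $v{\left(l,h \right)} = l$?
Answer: $576$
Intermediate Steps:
$v{\left(16,-37 \right)} \left(\left(-4\right) \left(-9\right)\right) = 16 \left(\left(-4\right) \left(-9\right)\right) = 16 \cdot 36 = 576$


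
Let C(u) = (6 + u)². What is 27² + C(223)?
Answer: 53170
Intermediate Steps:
27² + C(223) = 27² + (6 + 223)² = 729 + 229² = 729 + 52441 = 53170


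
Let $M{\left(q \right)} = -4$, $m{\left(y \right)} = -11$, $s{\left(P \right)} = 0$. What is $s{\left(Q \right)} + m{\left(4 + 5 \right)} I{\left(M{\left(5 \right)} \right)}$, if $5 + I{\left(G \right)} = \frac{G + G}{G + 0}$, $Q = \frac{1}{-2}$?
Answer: $33$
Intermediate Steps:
$Q = - \frac{1}{2} \approx -0.5$
$I{\left(G \right)} = -3$ ($I{\left(G \right)} = -5 + \frac{G + G}{G + 0} = -5 + \frac{2 G}{G} = -5 + 2 = -3$)
$s{\left(Q \right)} + m{\left(4 + 5 \right)} I{\left(M{\left(5 \right)} \right)} = 0 - -33 = 0 + 33 = 33$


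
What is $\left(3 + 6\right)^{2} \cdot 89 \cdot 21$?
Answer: $151389$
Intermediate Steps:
$\left(3 + 6\right)^{2} \cdot 89 \cdot 21 = 9^{2} \cdot 89 \cdot 21 = 81 \cdot 89 \cdot 21 = 7209 \cdot 21 = 151389$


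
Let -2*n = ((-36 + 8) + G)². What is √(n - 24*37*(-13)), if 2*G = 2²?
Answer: √11206 ≈ 105.86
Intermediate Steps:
G = 2 (G = (½)*2² = (½)*4 = 2)
n = -338 (n = -((-36 + 8) + 2)²/2 = -(-28 + 2)²/2 = -½*(-26)² = -½*676 = -338)
√(n - 24*37*(-13)) = √(-338 - 24*37*(-13)) = √(-338 - 888*(-13)) = √(-338 + 11544) = √11206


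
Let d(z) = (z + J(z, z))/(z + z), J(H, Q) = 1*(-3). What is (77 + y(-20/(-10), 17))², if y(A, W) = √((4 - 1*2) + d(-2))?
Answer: (154 + √13)²/4 ≈ 6209.9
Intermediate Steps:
J(H, Q) = -3
d(z) = (-3 + z)/(2*z) (d(z) = (z - 3)/(z + z) = (-3 + z)/((2*z)) = (-3 + z)*(1/(2*z)) = (-3 + z)/(2*z))
y(A, W) = √13/2 (y(A, W) = √((4 - 1*2) + (½)*(-3 - 2)/(-2)) = √((4 - 2) + (½)*(-½)*(-5)) = √(2 + 5/4) = √(13/4) = √13/2)
(77 + y(-20/(-10), 17))² = (77 + √13/2)²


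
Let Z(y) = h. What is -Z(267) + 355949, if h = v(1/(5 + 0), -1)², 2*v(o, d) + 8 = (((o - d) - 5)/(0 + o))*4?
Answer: 354185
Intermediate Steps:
v(o, d) = -4 + 2*(-5 + o - d)/o (v(o, d) = -4 + ((((o - d) - 5)/(0 + o))*4)/2 = -4 + (((-5 + o - d)/o)*4)/2 = -4 + (4*(-5 + o - d)/o)/2 = -4 + 2*(-5 + o - d)/o)
h = 1764 (h = (2*(-5 - 1*(-1) - 1/(5 + 0))/(1/(5 + 0)))² = (2*(-5 + 1 - 1/5)/(1/5))² = (2*(-5 + 1 - 1*⅕)/(⅕))² = (2*5*(-5 + 1 - ⅕))² = (2*5*(-21/5))² = (-42)² = 1764)
Z(y) = 1764
-Z(267) + 355949 = -1*1764 + 355949 = -1764 + 355949 = 354185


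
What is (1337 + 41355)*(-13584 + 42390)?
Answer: 1229785752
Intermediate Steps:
(1337 + 41355)*(-13584 + 42390) = 42692*28806 = 1229785752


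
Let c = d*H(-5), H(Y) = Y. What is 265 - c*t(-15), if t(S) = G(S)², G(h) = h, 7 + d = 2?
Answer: -5360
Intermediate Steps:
d = -5 (d = -7 + 2 = -5)
t(S) = S²
c = 25 (c = -5*(-5) = 25)
265 - c*t(-15) = 265 - 25*(-15)² = 265 - 25*225 = 265 - 1*5625 = 265 - 5625 = -5360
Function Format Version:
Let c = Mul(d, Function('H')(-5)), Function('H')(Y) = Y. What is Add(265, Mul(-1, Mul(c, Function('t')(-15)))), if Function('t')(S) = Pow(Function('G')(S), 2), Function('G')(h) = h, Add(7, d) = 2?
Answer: -5360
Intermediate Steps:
d = -5 (d = Add(-7, 2) = -5)
Function('t')(S) = Pow(S, 2)
c = 25 (c = Mul(-5, -5) = 25)
Add(265, Mul(-1, Mul(c, Function('t')(-15)))) = Add(265, Mul(-1, Mul(25, Pow(-15, 2)))) = Add(265, Mul(-1, Mul(25, 225))) = Add(265, Mul(-1, 5625)) = Add(265, -5625) = -5360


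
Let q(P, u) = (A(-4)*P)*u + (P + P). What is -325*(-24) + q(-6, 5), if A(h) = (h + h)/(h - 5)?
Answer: 23284/3 ≈ 7761.3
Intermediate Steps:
A(h) = 2*h/(-5 + h) (A(h) = (2*h)/(-5 + h) = 2*h/(-5 + h))
q(P, u) = 2*P + 8*P*u/9 (q(P, u) = ((2*(-4)/(-5 - 4))*P)*u + (P + P) = ((2*(-4)/(-9))*P)*u + 2*P = ((2*(-4)*(-1/9))*P)*u + 2*P = (8*P/9)*u + 2*P = 8*P*u/9 + 2*P = 2*P + 8*P*u/9)
-325*(-24) + q(-6, 5) = -325*(-24) + (2/9)*(-6)*(9 + 4*5) = 7800 + (2/9)*(-6)*(9 + 20) = 7800 + (2/9)*(-6)*29 = 7800 - 116/3 = 23284/3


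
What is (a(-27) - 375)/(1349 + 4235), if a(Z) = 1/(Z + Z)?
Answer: -20251/301536 ≈ -0.067159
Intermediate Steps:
a(Z) = 1/(2*Z)
(a(-27) - 375)/(1349 + 4235) = ((½)/(-27) - 375)/(1349 + 4235) = ((½)*(-1/27) - 375)/5584 = (-1/54 - 375)*(1/5584) = -20251/54*1/5584 = -20251/301536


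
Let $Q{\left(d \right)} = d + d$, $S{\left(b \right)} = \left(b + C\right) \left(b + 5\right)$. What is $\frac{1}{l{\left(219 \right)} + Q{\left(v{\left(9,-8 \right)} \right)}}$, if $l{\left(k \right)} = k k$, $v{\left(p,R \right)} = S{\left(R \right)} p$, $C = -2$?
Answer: $\frac{1}{48501} \approx 2.0618 \cdot 10^{-5}$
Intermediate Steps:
$S{\left(b \right)} = \left(-2 + b\right) \left(5 + b\right)$ ($S{\left(b \right)} = \left(b - 2\right) \left(b + 5\right) = \left(-2 + b\right) \left(5 + b\right)$)
$v{\left(p,R \right)} = p \left(-10 + R^{2} + 3 R\right)$ ($v{\left(p,R \right)} = \left(-10 + R^{2} + 3 R\right) p = p \left(-10 + R^{2} + 3 R\right)$)
$l{\left(k \right)} = k^{2}$
$Q{\left(d \right)} = 2 d$
$\frac{1}{l{\left(219 \right)} + Q{\left(v{\left(9,-8 \right)} \right)}} = \frac{1}{219^{2} + 2 \cdot 9 \left(-10 + \left(-8\right)^{2} + 3 \left(-8\right)\right)} = \frac{1}{47961 + 2 \cdot 9 \left(-10 + 64 - 24\right)} = \frac{1}{47961 + 2 \cdot 9 \cdot 30} = \frac{1}{47961 + 2 \cdot 270} = \frac{1}{47961 + 540} = \frac{1}{48501}$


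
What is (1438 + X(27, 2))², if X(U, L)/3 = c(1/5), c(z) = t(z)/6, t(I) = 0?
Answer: 2067844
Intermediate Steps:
c(z) = 0 (c(z) = 0/6 = 0*(⅙) = 0)
X(U, L) = 0 (X(U, L) = 3*0 = 0)
(1438 + X(27, 2))² = (1438 + 0)² = 1438² = 2067844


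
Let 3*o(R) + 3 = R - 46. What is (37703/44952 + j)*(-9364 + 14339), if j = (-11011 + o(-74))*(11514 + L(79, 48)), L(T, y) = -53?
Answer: -28327320096013975/44952 ≈ -6.3017e+11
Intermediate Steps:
o(R) = -49/3 + R/3 (o(R) = -1 + (R - 46)/3 = -1 + (-46 + R)/3 = -1 + (-46/3 + R/3) = -49/3 + R/3)
j = -126666972 (j = (-11011 + (-49/3 + (⅓)*(-74)))*(11514 - 53) = (-11011 + (-49/3 - 74/3))*11461 = (-11011 - 41)*11461 = -11052*11461 = -126666972)
(37703/44952 + j)*(-9364 + 14339) = (37703/44952 - 126666972)*(-9364 + 14339) = (37703*(1/44952) - 126666972)*4975 = (37703/44952 - 126666972)*4975 = -5693933687641/44952*4975 = -28327320096013975/44952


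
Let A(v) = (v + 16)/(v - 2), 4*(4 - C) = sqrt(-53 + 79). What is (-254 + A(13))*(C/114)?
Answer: -5530/627 + 2765*sqrt(26)/5016 ≈ -6.0090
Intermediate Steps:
C = 4 - sqrt(26)/4 (C = 4 - sqrt(-53 + 79)/4 = 4 - sqrt(26)/4 ≈ 2.7252)
A(v) = (16 + v)/(-2 + v)
(-254 + A(13))*(C/114) = (-254 + (16 + 13)/(-2 + 13))*((4 - sqrt(26)/4)/114) = (-254 + 29/11)*((4 - sqrt(26)/4)*(1/114)) = (-254 + (1/11)*29)*(2/57 - sqrt(26)/456) = (-254 + 29/11)*(2/57 - sqrt(26)/456) = -2765*(2/57 - sqrt(26)/456)/11 = -5530/627 + 2765*sqrt(26)/5016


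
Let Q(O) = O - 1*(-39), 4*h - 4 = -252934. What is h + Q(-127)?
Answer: -126641/2 ≈ -63321.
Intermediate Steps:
h = -126465/2 (h = 1 + (¼)*(-252934) = 1 - 126467/2 = -126465/2 ≈ -63233.)
Q(O) = 39 + O (Q(O) = O + 39 = 39 + O)
h + Q(-127) = -126465/2 + (39 - 127) = -126465/2 - 88 = -126641/2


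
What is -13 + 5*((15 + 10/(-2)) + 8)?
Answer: 77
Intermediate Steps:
-13 + 5*((15 + 10/(-2)) + 8) = -13 + 5*((15 + 10*(-½)) + 8) = -13 + 5*((15 - 5) + 8) = -13 + 5*(10 + 8) = -13 + 5*18 = -13 + 90 = 77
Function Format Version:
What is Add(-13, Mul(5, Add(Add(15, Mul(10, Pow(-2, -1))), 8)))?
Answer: 77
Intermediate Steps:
Add(-13, Mul(5, Add(Add(15, Mul(10, Pow(-2, -1))), 8))) = Add(-13, Mul(5, Add(Add(15, Mul(10, Rational(-1, 2))), 8))) = Add(-13, Mul(5, Add(Add(15, -5), 8))) = Add(-13, Mul(5, Add(10, 8))) = Add(-13, Mul(5, 18)) = Add(-13, 90) = 77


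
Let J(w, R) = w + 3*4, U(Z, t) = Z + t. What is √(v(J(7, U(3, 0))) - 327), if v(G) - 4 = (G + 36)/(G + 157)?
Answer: I*√5163/4 ≈ 17.964*I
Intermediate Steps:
J(w, R) = 12 + w (J(w, R) = w + 12 = 12 + w)
v(G) = 4 + (36 + G)/(157 + G) (v(G) = 4 + (G + 36)/(G + 157) = 4 + (36 + G)/(157 + G))
√(v(J(7, U(3, 0))) - 327) = √((664 + 5*(12 + 7))/(157 + (12 + 7)) - 327) = √((664 + 5*19)/(157 + 19) - 327) = √((664 + 95)/176 - 327) = √((1/176)*759 - 327) = √(69/16 - 327) = √(-5163/16) = I*√5163/4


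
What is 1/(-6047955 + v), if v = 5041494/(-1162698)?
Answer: -193783/1171991704014 ≈ -1.6534e-7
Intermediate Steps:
v = -840249/193783 (v = 5041494*(-1/1162698) = -840249/193783 ≈ -4.3360)
1/(-6047955 + v) = 1/(-6047955 - 840249/193783) = 1/(-1171991704014/193783) = -193783/1171991704014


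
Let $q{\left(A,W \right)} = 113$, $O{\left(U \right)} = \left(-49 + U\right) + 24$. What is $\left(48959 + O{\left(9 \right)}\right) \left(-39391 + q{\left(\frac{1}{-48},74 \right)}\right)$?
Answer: $-1922383154$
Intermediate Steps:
$O{\left(U \right)} = -25 + U$
$\left(48959 + O{\left(9 \right)}\right) \left(-39391 + q{\left(\frac{1}{-48},74 \right)}\right) = \left(48959 + \left(-25 + 9\right)\right) \left(-39391 + 113\right) = \left(48959 - 16\right) \left(-39278\right) = 48943 \left(-39278\right) = -1922383154$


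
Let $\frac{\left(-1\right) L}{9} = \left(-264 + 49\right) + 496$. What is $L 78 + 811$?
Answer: $-196451$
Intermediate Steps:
$L = -2529$ ($L = - 9 \left(\left(-264 + 49\right) + 496\right) = - 9 \left(-215 + 496\right) = \left(-9\right) 281 = -2529$)
$L 78 + 811 = \left(-2529\right) 78 + 811 = -197262 + 811 = -196451$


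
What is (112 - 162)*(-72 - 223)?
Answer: 14750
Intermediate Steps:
(112 - 162)*(-72 - 223) = -50*(-295) = 14750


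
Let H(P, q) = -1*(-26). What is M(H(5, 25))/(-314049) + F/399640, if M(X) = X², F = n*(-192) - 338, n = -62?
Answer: 1681067047/62753271180 ≈ 0.026789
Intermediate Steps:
F = 11566 (F = -62*(-192) - 338 = 11904 - 338 = 11566)
H(P, q) = 26
M(H(5, 25))/(-314049) + F/399640 = 26²/(-314049) + 11566/399640 = 676*(-1/314049) + 11566*(1/399640) = -676/314049 + 5783/199820 = 1681067047/62753271180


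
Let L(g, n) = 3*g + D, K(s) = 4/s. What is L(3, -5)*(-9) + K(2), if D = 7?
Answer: -142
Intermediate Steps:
L(g, n) = 7 + 3*g (L(g, n) = 3*g + 7 = 7 + 3*g)
L(3, -5)*(-9) + K(2) = (7 + 3*3)*(-9) + 4/2 = (7 + 9)*(-9) + 4*(½) = 16*(-9) + 2 = -144 + 2 = -142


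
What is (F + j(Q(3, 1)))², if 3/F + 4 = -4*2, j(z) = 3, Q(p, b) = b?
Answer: 121/16 ≈ 7.5625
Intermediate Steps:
F = -¼ (F = 3/(-4 - 4*2) = 3/(-4 - 8) = 3/(-12) = 3*(-1/12) = -¼ ≈ -0.25000)
(F + j(Q(3, 1)))² = (-¼ + 3)² = (11/4)² = 121/16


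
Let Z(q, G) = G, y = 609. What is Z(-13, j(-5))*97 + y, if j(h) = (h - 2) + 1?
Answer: 27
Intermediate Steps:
j(h) = -1 + h (j(h) = (-2 + h) + 1 = -1 + h)
Z(-13, j(-5))*97 + y = (-1 - 5)*97 + 609 = -6*97 + 609 = -582 + 609 = 27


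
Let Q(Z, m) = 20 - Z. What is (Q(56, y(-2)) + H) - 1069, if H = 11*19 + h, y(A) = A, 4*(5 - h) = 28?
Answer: -898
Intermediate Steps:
h = -2 (h = 5 - ¼*28 = 5 - 7 = -2)
H = 207 (H = 11*19 - 2 = 209 - 2 = 207)
(Q(56, y(-2)) + H) - 1069 = ((20 - 1*56) + 207) - 1069 = ((20 - 56) + 207) - 1069 = (-36 + 207) - 1069 = 171 - 1069 = -898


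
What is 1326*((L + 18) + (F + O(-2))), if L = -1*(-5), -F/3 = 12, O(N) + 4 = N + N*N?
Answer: -19890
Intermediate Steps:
O(N) = -4 + N + N² (O(N) = -4 + (N + N*N) = -4 + (N + N²) = -4 + N + N²)
F = -36 (F = -3*12 = -36)
L = 5
1326*((L + 18) + (F + O(-2))) = 1326*((5 + 18) + (-36 + (-4 - 2 + (-2)²))) = 1326*(23 + (-36 + (-4 - 2 + 4))) = 1326*(23 + (-36 - 2)) = 1326*(23 - 38) = 1326*(-15) = -19890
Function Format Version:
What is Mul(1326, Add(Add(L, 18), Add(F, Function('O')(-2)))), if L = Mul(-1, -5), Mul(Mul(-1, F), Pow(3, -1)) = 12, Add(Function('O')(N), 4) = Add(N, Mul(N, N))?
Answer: -19890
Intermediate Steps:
Function('O')(N) = Add(-4, N, Pow(N, 2)) (Function('O')(N) = Add(-4, Add(N, Mul(N, N))) = Add(-4, Add(N, Pow(N, 2))) = Add(-4, N, Pow(N, 2)))
F = -36 (F = Mul(-3, 12) = -36)
L = 5
Mul(1326, Add(Add(L, 18), Add(F, Function('O')(-2)))) = Mul(1326, Add(Add(5, 18), Add(-36, Add(-4, -2, Pow(-2, 2))))) = Mul(1326, Add(23, Add(-36, Add(-4, -2, 4)))) = Mul(1326, Add(23, Add(-36, -2))) = Mul(1326, Add(23, -38)) = Mul(1326, -15) = -19890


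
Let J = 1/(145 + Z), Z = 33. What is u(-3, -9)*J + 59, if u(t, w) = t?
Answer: 10499/178 ≈ 58.983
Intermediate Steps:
J = 1/178 (J = 1/(145 + 33) = 1/178 ≈ 0.0056180)
u(-3, -9)*J + 59 = -3*1/178 + 59 = -3/178 + 59 = 10499/178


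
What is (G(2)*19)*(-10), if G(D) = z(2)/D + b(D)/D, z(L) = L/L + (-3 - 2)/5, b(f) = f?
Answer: -190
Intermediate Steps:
z(L) = 0 (z(L) = 1 - 5*1/5 = 1 - 1 = 0)
G(D) = 1 (G(D) = 0/D + D/D = 0 + 1 = 1)
(G(2)*19)*(-10) = (1*19)*(-10) = 19*(-10) = -190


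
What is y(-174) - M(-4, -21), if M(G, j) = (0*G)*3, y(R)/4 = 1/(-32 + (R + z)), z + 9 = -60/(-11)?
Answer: -44/2305 ≈ -0.019089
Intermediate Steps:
z = -39/11 (z = -9 - 60/(-11) = -9 - 60*(-1/11) = -9 + 60/11 = -39/11 ≈ -3.5455)
y(R) = 4/(-391/11 + R) (y(R) = 4/(-32 + (R - 39/11)) = 4/(-32 + (-39/11 + R)) = 4/(-391/11 + R))
M(G, j) = 0 (M(G, j) = 0*3 = 0)
y(-174) - M(-4, -21) = 44/(-391 + 11*(-174)) - 1*0 = 44/(-391 - 1914) + 0 = 44/(-2305) + 0 = 44*(-1/2305) + 0 = -44/2305 + 0 = -44/2305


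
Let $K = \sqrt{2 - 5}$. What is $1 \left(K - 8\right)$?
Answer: $-8 + i \sqrt{3} \approx -8.0 + 1.732 i$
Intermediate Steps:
$K = i \sqrt{3}$ ($K = \sqrt{-3} = i \sqrt{3} \approx 1.732 i$)
$1 \left(K - 8\right) = 1 \left(i \sqrt{3} - 8\right) = 1 \left(-8 + i \sqrt{3}\right) = -8 + i \sqrt{3}$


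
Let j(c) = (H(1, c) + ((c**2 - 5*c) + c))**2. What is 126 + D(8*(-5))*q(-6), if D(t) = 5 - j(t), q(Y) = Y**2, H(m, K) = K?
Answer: -106502094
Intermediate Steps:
j(c) = (c**2 - 3*c)**2 (j(c) = (c + ((c**2 - 5*c) + c))**2 = (c + (c**2 - 4*c))**2 = (c**2 - 3*c)**2)
D(t) = 5 - t**2*(-3 + t)**2
126 + D(8*(-5))*q(-6) = 126 + (5 - (8*(-5))**2*(-3 + 8*(-5))**2)*(-6)**2 = 126 + (5 - 1*(-40)**2*(-3 - 40)**2)*36 = 126 + (5 - 1*1600*(-43)**2)*36 = 126 + (5 - 1*1600*1849)*36 = 126 + (5 - 2958400)*36 = 126 - 2958395*36 = 126 - 106502220 = -106502094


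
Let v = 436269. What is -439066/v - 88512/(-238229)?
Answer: -65983212386/103931927601 ≈ -0.63487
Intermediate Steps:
-439066/v - 88512/(-238229) = -439066/436269 - 88512/(-238229) = -439066*1/436269 - 88512*(-1/238229) = -439066/436269 + 88512/238229 = -65983212386/103931927601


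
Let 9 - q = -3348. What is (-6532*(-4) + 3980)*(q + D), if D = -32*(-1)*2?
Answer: 102999468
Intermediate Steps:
D = 64 (D = 32*2 = 64)
q = 3357 (q = 9 - 1*(-3348) = 9 + 3348 = 3357)
(-6532*(-4) + 3980)*(q + D) = (-6532*(-4) + 3980)*(3357 + 64) = (26128 + 3980)*3421 = 30108*3421 = 102999468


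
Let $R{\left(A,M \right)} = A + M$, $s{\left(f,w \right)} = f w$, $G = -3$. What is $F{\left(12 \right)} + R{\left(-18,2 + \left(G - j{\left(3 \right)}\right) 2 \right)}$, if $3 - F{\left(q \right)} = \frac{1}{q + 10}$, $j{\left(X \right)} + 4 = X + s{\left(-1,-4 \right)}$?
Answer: $- \frac{551}{22} \approx -25.045$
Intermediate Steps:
$j{\left(X \right)} = X$ ($j{\left(X \right)} = -4 + \left(X - -4\right) = -4 + \left(X + 4\right) = -4 + \left(4 + X\right) = X$)
$F{\left(q \right)} = 3 - \frac{1}{10 + q}$ ($F{\left(q \right)} = 3 - \frac{1}{q + 10} = 3 - \frac{1}{10 + q}$)
$F{\left(12 \right)} + R{\left(-18,2 + \left(G - j{\left(3 \right)}\right) 2 \right)} = \frac{29 + 3 \cdot 12}{10 + 12} - \left(16 - \left(-3 - 3\right) 2\right) = \frac{29 + 36}{22} - \left(16 - \left(-3 - 3\right) 2\right) = \frac{1}{22} \cdot 65 + \left(-18 + \left(2 - 12\right)\right) = \frac{65}{22} + \left(-18 + \left(2 - 12\right)\right) = \frac{65}{22} - 28 = - \frac{551}{22}$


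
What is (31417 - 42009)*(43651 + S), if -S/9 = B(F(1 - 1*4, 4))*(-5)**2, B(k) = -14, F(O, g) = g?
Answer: -495716192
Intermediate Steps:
S = 3150 (S = -(-126)*(-5)**2 = -(-126)*25 = -9*(-350) = 3150)
(31417 - 42009)*(43651 + S) = (31417 - 42009)*(43651 + 3150) = -10592*46801 = -495716192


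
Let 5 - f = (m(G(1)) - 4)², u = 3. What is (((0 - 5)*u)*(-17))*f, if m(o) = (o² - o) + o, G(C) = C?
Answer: -1020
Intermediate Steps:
m(o) = o²
f = -4 (f = 5 - (1² - 4)² = 5 - (1 - 4)² = 5 - 1*(-3)² = 5 - 1*9 = 5 - 9 = -4)
(((0 - 5)*u)*(-17))*f = (((0 - 5)*3)*(-17))*(-4) = (-5*3*(-17))*(-4) = -15*(-17)*(-4) = 255*(-4) = -1020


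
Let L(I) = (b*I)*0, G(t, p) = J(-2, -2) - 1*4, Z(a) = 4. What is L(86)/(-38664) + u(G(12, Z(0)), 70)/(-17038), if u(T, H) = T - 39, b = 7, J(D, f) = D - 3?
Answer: 24/8519 ≈ 0.0028172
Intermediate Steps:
J(D, f) = -3 + D
G(t, p) = -9 (G(t, p) = (-3 - 2) - 1*4 = -5 - 4 = -9)
L(I) = 0 (L(I) = (7*I)*0 = 0)
u(T, H) = -39 + T
L(86)/(-38664) + u(G(12, Z(0)), 70)/(-17038) = 0/(-38664) + (-39 - 9)/(-17038) = 0*(-1/38664) - 48*(-1/17038) = 0 + 24/8519 = 24/8519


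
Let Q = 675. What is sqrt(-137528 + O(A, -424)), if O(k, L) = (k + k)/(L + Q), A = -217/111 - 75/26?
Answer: I*sqrt(18041446476026103)/362193 ≈ 370.85*I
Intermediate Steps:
A = -13967/2886 (A = -217*1/111 - 75*1/26 = -217/111 - 75/26 = -13967/2886 ≈ -4.8396)
O(k, L) = 2*k/(675 + L) (O(k, L) = (k + k)/(L + 675) = (2*k)/(675 + L) = 2*k/(675 + L))
sqrt(-137528 + O(A, -424)) = sqrt(-137528 + 2*(-13967/2886)/(675 - 424)) = sqrt(-137528 + 2*(-13967/2886)/251) = sqrt(-137528 + 2*(-13967/2886)*(1/251)) = sqrt(-137528 - 13967/362193) = sqrt(-49811692871/362193) = I*sqrt(18041446476026103)/362193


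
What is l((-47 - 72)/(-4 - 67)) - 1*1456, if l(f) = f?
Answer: -103257/71 ≈ -1454.3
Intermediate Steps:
l((-47 - 72)/(-4 - 67)) - 1*1456 = (-47 - 72)/(-4 - 67) - 1*1456 = -119/(-71) - 1456 = -119*(-1/71) - 1456 = 119/71 - 1456 = -103257/71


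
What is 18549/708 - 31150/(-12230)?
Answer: 8296949/288628 ≈ 28.746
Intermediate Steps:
18549/708 - 31150/(-12230) = 18549*(1/708) - 31150*(-1/12230) = 6183/236 + 3115/1223 = 8296949/288628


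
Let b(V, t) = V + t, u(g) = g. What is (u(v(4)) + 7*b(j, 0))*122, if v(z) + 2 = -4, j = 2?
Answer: 976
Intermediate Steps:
v(z) = -6 (v(z) = -2 - 4 = -6)
(u(v(4)) + 7*b(j, 0))*122 = (-6 + 7*(2 + 0))*122 = (-6 + 7*2)*122 = (-6 + 14)*122 = 8*122 = 976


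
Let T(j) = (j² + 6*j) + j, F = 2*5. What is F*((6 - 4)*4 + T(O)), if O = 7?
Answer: 1060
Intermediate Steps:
F = 10
T(j) = j² + 7*j
F*((6 - 4)*4 + T(O)) = 10*((6 - 4)*4 + 7*(7 + 7)) = 10*(2*4 + 7*14) = 10*(8 + 98) = 10*106 = 1060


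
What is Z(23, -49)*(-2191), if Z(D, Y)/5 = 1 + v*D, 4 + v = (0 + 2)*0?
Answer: 996905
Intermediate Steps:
v = -4 (v = -4 + (0 + 2)*0 = -4 + 2*0 = -4 + 0 = -4)
Z(D, Y) = 5 - 20*D (Z(D, Y) = 5*(1 - 4*D) = 5 - 20*D)
Z(23, -49)*(-2191) = (5 - 20*23)*(-2191) = (5 - 460)*(-2191) = -455*(-2191) = 996905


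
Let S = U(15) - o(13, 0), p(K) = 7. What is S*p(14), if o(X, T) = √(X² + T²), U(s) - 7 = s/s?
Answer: -35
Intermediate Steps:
U(s) = 8 (U(s) = 7 + s/s = 7 + 1 = 8)
o(X, T) = √(T² + X²)
S = -5 (S = 8 - √(0² + 13²) = 8 - √(0 + 169) = 8 - √169 = 8 - 1*13 = 8 - 13 = -5)
S*p(14) = -5*7 = -35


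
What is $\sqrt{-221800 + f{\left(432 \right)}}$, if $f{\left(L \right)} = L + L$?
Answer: $2 i \sqrt{55234} \approx 470.04 i$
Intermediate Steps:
$f{\left(L \right)} = 2 L$
$\sqrt{-221800 + f{\left(432 \right)}} = \sqrt{-221800 + 2 \cdot 432} = \sqrt{-221800 + 864} = \sqrt{-220936} = 2 i \sqrt{55234}$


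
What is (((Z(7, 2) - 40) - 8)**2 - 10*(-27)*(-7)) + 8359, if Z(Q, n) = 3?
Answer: 8494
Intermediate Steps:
(((Z(7, 2) - 40) - 8)**2 - 10*(-27)*(-7)) + 8359 = (((3 - 40) - 8)**2 - 10*(-27)*(-7)) + 8359 = ((-37 - 8)**2 + 270*(-7)) + 8359 = ((-45)**2 - 1890) + 8359 = (2025 - 1890) + 8359 = 135 + 8359 = 8494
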